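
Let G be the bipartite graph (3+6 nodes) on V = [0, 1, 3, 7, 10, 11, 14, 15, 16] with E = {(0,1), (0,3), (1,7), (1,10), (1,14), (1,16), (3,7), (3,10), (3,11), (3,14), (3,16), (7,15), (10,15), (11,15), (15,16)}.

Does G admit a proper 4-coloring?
Yes, G is 4-colorable

A valid 4-coloring: color 1: [1, 3, 15]; color 2: [0, 7, 10, 11, 14, 16].
(χ(G) = 2 ≤ 4.)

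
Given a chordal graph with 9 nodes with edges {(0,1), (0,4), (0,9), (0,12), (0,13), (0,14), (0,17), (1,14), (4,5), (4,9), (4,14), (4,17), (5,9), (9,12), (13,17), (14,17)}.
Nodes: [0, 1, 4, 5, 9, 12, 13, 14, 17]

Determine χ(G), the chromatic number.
Clique number ω(G) = 4 (lower bound: χ ≥ ω).
The clique on [0, 4, 14, 17] has size 4, forcing χ ≥ 4, and the coloring below uses 4 colors, so χ(G) = 4.
A valid 4-coloring: color 1: [0, 5]; color 2: [1, 4, 12, 13]; color 3: [9, 17]; color 4: [14].

χ(G) = 4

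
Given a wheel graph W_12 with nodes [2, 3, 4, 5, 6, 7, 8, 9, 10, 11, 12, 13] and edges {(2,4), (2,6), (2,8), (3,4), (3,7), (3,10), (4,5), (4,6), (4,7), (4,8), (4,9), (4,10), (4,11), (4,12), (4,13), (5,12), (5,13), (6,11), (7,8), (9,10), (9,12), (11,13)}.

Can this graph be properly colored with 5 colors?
Yes, G is 5-colorable

A valid 5-coloring: color 1: [4]; color 2: [2, 3, 5, 9, 11]; color 3: [6, 8, 10, 12, 13]; color 4: [7].
(χ(G) = 4 ≤ 5.)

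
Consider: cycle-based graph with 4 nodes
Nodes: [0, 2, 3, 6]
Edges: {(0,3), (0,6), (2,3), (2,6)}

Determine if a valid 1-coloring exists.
No, G is not 1-colorable

Edge (0,3) forces its endpoints to differ, so 1 color is not enough.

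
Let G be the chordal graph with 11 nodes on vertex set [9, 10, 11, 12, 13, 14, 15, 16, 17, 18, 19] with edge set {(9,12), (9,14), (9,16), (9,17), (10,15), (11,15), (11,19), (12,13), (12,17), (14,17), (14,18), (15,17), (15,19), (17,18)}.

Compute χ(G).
Clique number ω(G) = 3 (lower bound: χ ≥ ω).
The clique on [11, 15, 19] has size 3, forcing χ ≥ 3, and the coloring below uses 3 colors, so χ(G) = 3.
A valid 3-coloring: color 1: [10, 13, 16, 17, 19]; color 2: [9, 15, 18]; color 3: [11, 12, 14].

χ(G) = 3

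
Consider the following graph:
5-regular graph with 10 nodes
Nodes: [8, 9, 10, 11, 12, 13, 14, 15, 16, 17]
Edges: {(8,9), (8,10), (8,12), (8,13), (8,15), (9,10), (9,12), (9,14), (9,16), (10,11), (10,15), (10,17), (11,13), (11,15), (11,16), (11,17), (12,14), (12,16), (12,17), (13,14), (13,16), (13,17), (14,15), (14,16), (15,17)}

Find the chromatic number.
Clique number ω(G) = 4 (lower bound: χ ≥ ω).
The clique on [10, 11, 15, 17] has size 4, forcing χ ≥ 4, and the coloring below uses 4 colors, so χ(G) = 4.
A valid 4-coloring: color 1: [8, 16, 17]; color 2: [9, 13, 15]; color 3: [11, 12]; color 4: [10, 14].

χ(G) = 4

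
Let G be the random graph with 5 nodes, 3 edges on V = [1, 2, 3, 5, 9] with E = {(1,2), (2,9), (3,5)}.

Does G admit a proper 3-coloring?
A valid 3-coloring: color 1: [2, 3]; color 2: [1, 5, 9].
(χ(G) = 2 ≤ 3.)

Yes, G is 3-colorable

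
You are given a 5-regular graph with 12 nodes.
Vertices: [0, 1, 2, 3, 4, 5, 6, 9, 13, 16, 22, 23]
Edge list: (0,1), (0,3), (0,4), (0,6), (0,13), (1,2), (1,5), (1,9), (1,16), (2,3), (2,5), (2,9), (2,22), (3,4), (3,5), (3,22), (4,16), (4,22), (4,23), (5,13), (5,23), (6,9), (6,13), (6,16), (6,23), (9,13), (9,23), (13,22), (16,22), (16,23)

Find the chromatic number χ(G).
Clique number ω(G) = 3 (lower bound: χ ≥ ω).
Suppose a proper 3-coloring c exists. The clique [0, 3, 4] takes 3 distinct colors; by symmetry let c(0) = 1, c(3) = 2, c(4) = 3.
- Vertex 22: neighbors [3, 4] already have colors [2, 3] ⇒ c(22) = 1.
- Vertex 2: neighbors [22, 3] already have colors [1, 2] ⇒ c(2) = 3.
- Vertex 1: neighbors [0, 2] already have colors [1, 3] ⇒ c(1) = 2.
- Vertex 16: neighbors [22, 1, 4] already have colors [1, 2, 3] — all 3 colors blocked. Contradiction.
The forced assignments end in a contradiction, so G has no proper 3-coloring (χ ≥ 4).
The coloring below uses 4 colors, so χ(G) = 4.
A valid 4-coloring: color 1: [2, 13, 16]; color 2: [0, 5, 9, 22]; color 3: [1, 4, 6]; color 4: [3, 23].

χ(G) = 4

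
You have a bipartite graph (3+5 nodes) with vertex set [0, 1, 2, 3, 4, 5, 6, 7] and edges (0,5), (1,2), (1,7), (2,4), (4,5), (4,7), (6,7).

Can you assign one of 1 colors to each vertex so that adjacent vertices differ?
No, G is not 1-colorable

Edge (0,5) forces its endpoints to differ, so 1 color is not enough.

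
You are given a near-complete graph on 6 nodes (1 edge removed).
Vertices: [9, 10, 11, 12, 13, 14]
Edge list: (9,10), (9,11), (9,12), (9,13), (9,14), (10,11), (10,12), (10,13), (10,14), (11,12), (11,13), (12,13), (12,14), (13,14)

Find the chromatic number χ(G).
Clique number ω(G) = 5 (lower bound: χ ≥ ω).
The clique on [9, 10, 11, 12, 13] has size 5, forcing χ ≥ 5, and the coloring below uses 5 colors, so χ(G) = 5.
A valid 5-coloring: color 1: [12]; color 2: [13]; color 3: [9]; color 4: [10]; color 5: [11, 14].

χ(G) = 5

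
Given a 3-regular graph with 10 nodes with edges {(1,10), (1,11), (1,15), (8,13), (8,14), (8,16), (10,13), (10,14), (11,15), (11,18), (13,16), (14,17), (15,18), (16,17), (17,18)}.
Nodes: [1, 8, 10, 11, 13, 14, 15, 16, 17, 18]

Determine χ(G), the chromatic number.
Clique number ω(G) = 3 (lower bound: χ ≥ ω).
The clique on [1, 11, 15] has size 3, forcing χ ≥ 3, and the coloring below uses 3 colors, so χ(G) = 3.
A valid 3-coloring: color 1: [1, 13, 14, 18]; color 2: [8, 10, 11, 17]; color 3: [15, 16].

χ(G) = 3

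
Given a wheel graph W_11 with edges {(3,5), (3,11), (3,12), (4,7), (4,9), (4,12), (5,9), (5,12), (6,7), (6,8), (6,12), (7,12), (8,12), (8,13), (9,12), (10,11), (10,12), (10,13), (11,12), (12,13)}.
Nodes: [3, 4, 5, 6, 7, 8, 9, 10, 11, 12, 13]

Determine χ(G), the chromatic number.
χ(G) = 3

Clique number ω(G) = 3 (lower bound: χ ≥ ω).
The clique on [3, 11, 12] has size 3, forcing χ ≥ 3, and the coloring below uses 3 colors, so χ(G) = 3.
A valid 3-coloring: color 1: [12]; color 2: [3, 7, 8, 9, 10]; color 3: [4, 5, 6, 11, 13].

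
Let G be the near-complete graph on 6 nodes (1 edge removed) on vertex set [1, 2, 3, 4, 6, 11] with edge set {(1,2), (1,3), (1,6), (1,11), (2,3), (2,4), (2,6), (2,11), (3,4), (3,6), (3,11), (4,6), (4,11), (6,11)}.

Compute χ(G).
χ(G) = 5

Clique number ω(G) = 5 (lower bound: χ ≥ ω).
The clique on [1, 2, 3, 6, 11] has size 5, forcing χ ≥ 5, and the coloring below uses 5 colors, so χ(G) = 5.
A valid 5-coloring: color 1: [2]; color 2: [6]; color 3: [11]; color 4: [3]; color 5: [1, 4].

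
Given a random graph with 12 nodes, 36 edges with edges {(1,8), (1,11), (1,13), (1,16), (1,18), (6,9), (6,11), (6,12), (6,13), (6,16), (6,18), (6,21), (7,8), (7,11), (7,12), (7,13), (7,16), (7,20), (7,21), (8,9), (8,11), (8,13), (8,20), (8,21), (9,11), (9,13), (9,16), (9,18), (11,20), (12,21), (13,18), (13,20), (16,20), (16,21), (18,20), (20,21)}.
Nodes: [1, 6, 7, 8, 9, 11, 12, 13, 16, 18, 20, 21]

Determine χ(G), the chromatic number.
Clique number ω(G) = 4 (lower bound: χ ≥ ω).
The clique on [6, 9, 13, 18] has size 4, forcing χ ≥ 4, and the coloring below uses 4 colors, so χ(G) = 4.
A valid 4-coloring: color 1: [11, 13, 21]; color 2: [1, 6, 7]; color 3: [9, 12, 20]; color 4: [8, 16, 18].

χ(G) = 4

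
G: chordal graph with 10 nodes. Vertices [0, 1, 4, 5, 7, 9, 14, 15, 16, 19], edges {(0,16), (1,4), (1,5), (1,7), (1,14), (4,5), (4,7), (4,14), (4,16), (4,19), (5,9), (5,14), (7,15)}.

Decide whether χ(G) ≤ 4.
Yes, G is 4-colorable

A valid 4-coloring: color 1: [0, 4, 9, 15]; color 2: [5, 7, 16, 19]; color 3: [1]; color 4: [14].
(χ(G) = 4 ≤ 4.)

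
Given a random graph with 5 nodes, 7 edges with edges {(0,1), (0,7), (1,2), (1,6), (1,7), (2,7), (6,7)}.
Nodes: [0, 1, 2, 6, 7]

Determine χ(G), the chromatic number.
Clique number ω(G) = 3 (lower bound: χ ≥ ω).
The clique on [0, 1, 7] has size 3, forcing χ ≥ 3, and the coloring below uses 3 colors, so χ(G) = 3.
A valid 3-coloring: color 1: [7]; color 2: [1]; color 3: [0, 2, 6].

χ(G) = 3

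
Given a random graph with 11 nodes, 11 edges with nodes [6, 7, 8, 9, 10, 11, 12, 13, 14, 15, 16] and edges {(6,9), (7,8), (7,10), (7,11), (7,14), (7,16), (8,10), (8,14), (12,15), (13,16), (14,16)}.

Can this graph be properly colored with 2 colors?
The clique on vertices [7, 8, 10] has size 3 > 2, so it alone needs 3 colors.

No, G is not 2-colorable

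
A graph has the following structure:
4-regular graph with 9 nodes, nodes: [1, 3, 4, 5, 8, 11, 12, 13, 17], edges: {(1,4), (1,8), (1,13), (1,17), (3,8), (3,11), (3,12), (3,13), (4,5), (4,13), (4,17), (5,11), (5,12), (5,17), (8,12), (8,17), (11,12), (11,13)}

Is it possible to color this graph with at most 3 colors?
Yes, G is 3-colorable

A valid 3-coloring: color 1: [1, 3, 5]; color 2: [12, 13, 17]; color 3: [4, 8, 11].
(χ(G) = 3 ≤ 3.)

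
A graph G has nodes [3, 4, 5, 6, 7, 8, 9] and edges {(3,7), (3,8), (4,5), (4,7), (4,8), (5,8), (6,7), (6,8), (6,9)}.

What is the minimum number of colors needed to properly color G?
Clique number ω(G) = 3 (lower bound: χ ≥ ω).
The clique on [4, 5, 8] has size 3, forcing χ ≥ 3, and the coloring below uses 3 colors, so χ(G) = 3.
A valid 3-coloring: color 1: [7, 8, 9]; color 2: [3, 4, 6]; color 3: [5].

χ(G) = 3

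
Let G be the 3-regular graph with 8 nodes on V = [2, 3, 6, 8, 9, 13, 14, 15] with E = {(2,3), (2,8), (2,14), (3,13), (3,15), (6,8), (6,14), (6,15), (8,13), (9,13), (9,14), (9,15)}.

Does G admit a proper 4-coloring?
Yes, G is 4-colorable

A valid 4-coloring: color 1: [3, 8, 14]; color 2: [2, 6, 9]; color 3: [13, 15].
(χ(G) = 3 ≤ 4.)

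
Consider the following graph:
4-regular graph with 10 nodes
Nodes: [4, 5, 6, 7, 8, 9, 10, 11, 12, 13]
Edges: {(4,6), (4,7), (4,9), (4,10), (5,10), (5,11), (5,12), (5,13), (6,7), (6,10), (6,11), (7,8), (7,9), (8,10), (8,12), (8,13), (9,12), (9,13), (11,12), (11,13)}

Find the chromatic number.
χ(G) = 3

Clique number ω(G) = 3 (lower bound: χ ≥ ω).
The clique on [4, 7, 9] has size 3, forcing χ ≥ 3, and the coloring below uses 3 colors, so χ(G) = 3.
A valid 3-coloring: color 1: [7, 10, 11]; color 2: [5, 6, 8, 9]; color 3: [4, 12, 13].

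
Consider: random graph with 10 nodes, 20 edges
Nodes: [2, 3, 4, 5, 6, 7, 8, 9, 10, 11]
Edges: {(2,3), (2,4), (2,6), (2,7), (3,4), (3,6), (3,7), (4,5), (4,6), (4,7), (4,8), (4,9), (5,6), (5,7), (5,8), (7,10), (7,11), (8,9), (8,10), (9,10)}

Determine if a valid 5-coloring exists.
A valid 5-coloring: color 1: [4, 10, 11]; color 2: [6, 7, 8]; color 3: [3, 5, 9]; color 4: [2].
(χ(G) = 4 ≤ 5.)

Yes, G is 5-colorable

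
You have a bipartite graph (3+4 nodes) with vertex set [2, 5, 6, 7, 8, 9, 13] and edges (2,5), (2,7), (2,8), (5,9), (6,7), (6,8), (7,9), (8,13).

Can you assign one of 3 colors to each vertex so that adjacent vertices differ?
A valid 3-coloring: color 1: [5, 7, 8]; color 2: [2, 6, 9, 13].
(χ(G) = 2 ≤ 3.)

Yes, G is 3-colorable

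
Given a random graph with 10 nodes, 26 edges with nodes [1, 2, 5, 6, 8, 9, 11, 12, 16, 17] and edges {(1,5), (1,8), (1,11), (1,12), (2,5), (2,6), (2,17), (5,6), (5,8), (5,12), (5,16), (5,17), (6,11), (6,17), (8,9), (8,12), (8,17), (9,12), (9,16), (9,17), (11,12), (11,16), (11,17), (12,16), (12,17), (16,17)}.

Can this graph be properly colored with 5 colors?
Yes, G is 5-colorable

A valid 5-coloring: color 1: [1, 17]; color 2: [5, 9, 11]; color 3: [6, 12]; color 4: [2, 8, 16].
(χ(G) = 4 ≤ 5.)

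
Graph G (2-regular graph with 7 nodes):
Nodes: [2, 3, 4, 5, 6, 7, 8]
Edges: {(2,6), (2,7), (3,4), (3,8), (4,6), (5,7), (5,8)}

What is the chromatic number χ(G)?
Clique number ω(G) = 2 (lower bound: χ ≥ ω).
Odd cycle [6, 4, 3, 8, 5, 7, 2] needs 3 colors (χ ≥ 3).
The coloring below uses 3 colors, so χ(G) = 3.
A valid 3-coloring: color 1: [3, 6, 7]; color 2: [2, 4, 8]; color 3: [5].

χ(G) = 3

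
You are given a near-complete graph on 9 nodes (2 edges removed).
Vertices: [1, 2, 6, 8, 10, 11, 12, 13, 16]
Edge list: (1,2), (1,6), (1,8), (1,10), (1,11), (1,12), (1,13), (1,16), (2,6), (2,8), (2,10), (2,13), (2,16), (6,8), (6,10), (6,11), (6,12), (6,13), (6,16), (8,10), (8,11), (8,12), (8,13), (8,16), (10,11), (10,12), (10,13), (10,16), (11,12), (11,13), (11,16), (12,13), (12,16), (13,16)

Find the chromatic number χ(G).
χ(G) = 8

Clique number ω(G) = 8 (lower bound: χ ≥ ω).
The clique on [1, 6, 8, 10, 11, 12, 13, 16] has size 8, forcing χ ≥ 8, and the coloring below uses 8 colors, so χ(G) = 8.
A valid 8-coloring: color 1: [10]; color 2: [8]; color 3: [13]; color 4: [1]; color 5: [16]; color 6: [6]; color 7: [2, 12]; color 8: [11].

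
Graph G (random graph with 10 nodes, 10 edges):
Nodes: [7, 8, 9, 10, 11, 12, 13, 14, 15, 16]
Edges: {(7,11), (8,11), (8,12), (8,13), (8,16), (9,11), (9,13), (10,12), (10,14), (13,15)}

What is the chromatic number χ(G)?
χ(G) = 2

Clique number ω(G) = 2 (lower bound: χ ≥ ω).
The graph is bipartite (no odd cycle), so 2 colors suffice: χ(G) = 2.
A valid 2-coloring: color 1: [7, 8, 9, 10, 15]; color 2: [11, 12, 13, 14, 16].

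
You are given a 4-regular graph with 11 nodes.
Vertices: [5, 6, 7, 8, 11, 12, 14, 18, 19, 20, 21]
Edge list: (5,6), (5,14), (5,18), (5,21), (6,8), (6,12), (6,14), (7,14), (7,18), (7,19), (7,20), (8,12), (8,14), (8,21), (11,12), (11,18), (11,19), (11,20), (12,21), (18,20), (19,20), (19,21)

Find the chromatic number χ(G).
χ(G) = 3

Clique number ω(G) = 3 (lower bound: χ ≥ ω).
The clique on [5, 6, 14] has size 3, forcing χ ≥ 3, and the coloring below uses 3 colors, so χ(G) = 3.
A valid 3-coloring: color 1: [6, 20, 21]; color 2: [12, 14, 18, 19]; color 3: [5, 7, 8, 11].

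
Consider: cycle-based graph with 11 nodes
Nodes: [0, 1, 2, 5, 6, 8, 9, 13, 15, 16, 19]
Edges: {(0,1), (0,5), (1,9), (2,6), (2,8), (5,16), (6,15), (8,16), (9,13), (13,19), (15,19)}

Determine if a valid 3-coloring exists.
A valid 3-coloring: color 1: [0, 6, 9, 16, 19]; color 2: [1, 5, 8, 13, 15]; color 3: [2].
(χ(G) = 3 ≤ 3.)

Yes, G is 3-colorable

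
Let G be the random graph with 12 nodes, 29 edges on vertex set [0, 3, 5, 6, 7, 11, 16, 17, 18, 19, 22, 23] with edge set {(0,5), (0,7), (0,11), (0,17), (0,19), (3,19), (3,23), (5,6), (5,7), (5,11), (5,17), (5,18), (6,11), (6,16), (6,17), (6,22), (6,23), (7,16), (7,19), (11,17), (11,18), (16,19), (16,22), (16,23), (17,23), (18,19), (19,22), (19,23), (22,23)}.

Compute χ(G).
χ(G) = 5

Clique number ω(G) = 4 (lower bound: χ ≥ ω).
Suppose a proper 4-coloring c exists. The clique [0, 5, 11, 17] takes 4 distinct colors; by symmetry let c(0) = 1, c(5) = 2, c(11) = 3, c(17) = 4.
- Vertex 6: neighbors [5, 11, 17] already have colors [2, 3, 4] ⇒ c(6) = 1.
- Vertex 23: neighbors [6, 17] already have colors [1, 4]; try each remaining color.
- Case c(23) = 2:
  - Vertex 19: neighbors [0, 23] already have colors [1, 2]; try each remaining color.
  - Case c(19) = 3:
    - Vertex 16: neighbors [6, 23, 19] already have colors [1, 2, 3] ⇒ c(16) = 4.
    - Vertex 7: neighbors [0, 5, 19, 16] already have colors [1, 2, 3, 4] — all 4 colors blocked. Contradiction.
  - Case c(19) = 4:
    - Vertex 16: neighbors [6, 23, 19] already have colors [1, 2, 4] ⇒ c(16) = 3.
    - Vertex 7: neighbors [0, 5, 16, 19] already have colors [1, 2, 3, 4] — all 4 colors blocked. Contradiction.
- Case c(23) = 3:
  - Vertex 19: neighbors [0, 23] already have colors [1, 3]; try each remaining color.
  - Case c(19) = 2:
    - Vertex 16: neighbors [6, 19, 23] already have colors [1, 2, 3] ⇒ c(16) = 4.
    - Vertex 22: neighbors [6, 19, 23, 16] already have colors [1, 2, 3, 4] — all 4 colors blocked. Contradiction.
  - Case c(19) = 4:
    - Vertex 16: neighbors [6, 23, 19] already have colors [1, 3, 4] ⇒ c(16) = 2.
    - Vertex 22: neighbors [6, 16, 23, 19] already have colors [1, 2, 3, 4] — all 4 colors blocked. Contradiction.
Every case ends in a contradiction, so G has no proper 4-coloring (χ ≥ 5).
The coloring below uses 5 colors, so χ(G) = 5.
A valid 5-coloring: color 1: [6, 19]; color 2: [5, 23]; color 3: [3, 16, 17, 18]; color 4: [7, 11, 22]; color 5: [0].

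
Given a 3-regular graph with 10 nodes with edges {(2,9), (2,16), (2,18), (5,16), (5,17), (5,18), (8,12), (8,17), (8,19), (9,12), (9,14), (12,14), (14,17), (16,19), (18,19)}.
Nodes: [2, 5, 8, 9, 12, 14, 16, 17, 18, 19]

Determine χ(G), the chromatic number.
Clique number ω(G) = 3 (lower bound: χ ≥ ω).
The clique on [9, 12, 14] has size 3, forcing χ ≥ 3, and the coloring below uses 3 colors, so χ(G) = 3.
A valid 3-coloring: color 1: [8, 9, 16, 18]; color 2: [2, 12, 17, 19]; color 3: [5, 14].

χ(G) = 3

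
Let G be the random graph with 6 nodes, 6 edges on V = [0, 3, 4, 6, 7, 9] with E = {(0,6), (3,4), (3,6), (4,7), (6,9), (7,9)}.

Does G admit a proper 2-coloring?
Odd cycle [9, 7, 4, 3, 6] needs 3 colors (χ ≥ 3).
Hence χ(G) ≥ 3 > 2, so no proper 2-coloring exists.

No, G is not 2-colorable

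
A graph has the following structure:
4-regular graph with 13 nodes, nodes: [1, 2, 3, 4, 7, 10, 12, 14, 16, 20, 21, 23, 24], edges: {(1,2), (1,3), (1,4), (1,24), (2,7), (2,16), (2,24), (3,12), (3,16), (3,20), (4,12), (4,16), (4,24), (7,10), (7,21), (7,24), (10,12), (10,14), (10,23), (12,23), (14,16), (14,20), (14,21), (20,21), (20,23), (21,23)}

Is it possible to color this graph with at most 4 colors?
A valid 4-coloring: color 1: [2, 4, 10, 20]; color 2: [3, 7, 14, 23]; color 3: [1, 12, 16, 21]; color 4: [24].
(χ(G) = 3 ≤ 4.)

Yes, G is 4-colorable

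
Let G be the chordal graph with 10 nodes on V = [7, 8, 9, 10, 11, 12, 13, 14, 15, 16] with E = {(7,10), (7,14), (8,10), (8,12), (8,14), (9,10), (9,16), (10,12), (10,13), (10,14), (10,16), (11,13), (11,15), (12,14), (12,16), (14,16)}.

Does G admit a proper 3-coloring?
No, G is not 3-colorable

The clique on vertices [8, 10, 12, 14] has size 4 > 3, so it alone needs 4 colors.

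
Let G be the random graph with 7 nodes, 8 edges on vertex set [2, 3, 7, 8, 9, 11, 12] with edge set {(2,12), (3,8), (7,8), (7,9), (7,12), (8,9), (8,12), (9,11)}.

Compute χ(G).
Clique number ω(G) = 3 (lower bound: χ ≥ ω).
The clique on [7, 8, 9] has size 3, forcing χ ≥ 3, and the coloring below uses 3 colors, so χ(G) = 3.
A valid 3-coloring: color 1: [2, 8, 11]; color 2: [3, 9, 12]; color 3: [7].

χ(G) = 3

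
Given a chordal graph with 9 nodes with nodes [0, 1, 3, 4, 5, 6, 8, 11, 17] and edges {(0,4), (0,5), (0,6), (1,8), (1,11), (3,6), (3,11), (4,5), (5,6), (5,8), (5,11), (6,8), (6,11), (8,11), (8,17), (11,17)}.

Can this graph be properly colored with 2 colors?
The clique on vertices [5, 6, 8, 11] has size 4 > 2, so it alone needs 4 colors.

No, G is not 2-colorable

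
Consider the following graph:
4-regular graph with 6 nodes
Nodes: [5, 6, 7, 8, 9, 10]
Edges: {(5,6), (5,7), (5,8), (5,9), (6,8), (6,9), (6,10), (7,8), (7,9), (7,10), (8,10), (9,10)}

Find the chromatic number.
Clique number ω(G) = 3 (lower bound: χ ≥ ω).
The clique on [6, 8, 10] has size 3, forcing χ ≥ 3, and the coloring below uses 3 colors, so χ(G) = 3.
A valid 3-coloring: color 1: [8, 9]; color 2: [6, 7]; color 3: [5, 10].

χ(G) = 3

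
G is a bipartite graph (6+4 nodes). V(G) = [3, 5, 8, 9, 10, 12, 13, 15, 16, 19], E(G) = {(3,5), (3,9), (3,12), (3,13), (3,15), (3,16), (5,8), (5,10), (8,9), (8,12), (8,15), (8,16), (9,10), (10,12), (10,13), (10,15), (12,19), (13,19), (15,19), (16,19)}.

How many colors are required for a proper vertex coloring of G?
Clique number ω(G) = 2 (lower bound: χ ≥ ω).
The graph is bipartite (no odd cycle), so 2 colors suffice: χ(G) = 2.
A valid 2-coloring: color 1: [3, 8, 10, 19]; color 2: [5, 9, 12, 13, 15, 16].

χ(G) = 2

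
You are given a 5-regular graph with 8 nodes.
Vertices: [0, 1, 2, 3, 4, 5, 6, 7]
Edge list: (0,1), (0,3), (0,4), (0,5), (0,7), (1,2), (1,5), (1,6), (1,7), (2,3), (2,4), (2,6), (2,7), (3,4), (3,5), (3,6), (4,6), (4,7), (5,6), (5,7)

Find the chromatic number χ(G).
Clique number ω(G) = 4 (lower bound: χ ≥ ω).
The clique on [0, 1, 5, 7] has size 4, forcing χ ≥ 4, and the coloring below uses 4 colors, so χ(G) = 4.
A valid 4-coloring: color 1: [1, 4]; color 2: [3, 7]; color 3: [2, 5]; color 4: [0, 6].

χ(G) = 4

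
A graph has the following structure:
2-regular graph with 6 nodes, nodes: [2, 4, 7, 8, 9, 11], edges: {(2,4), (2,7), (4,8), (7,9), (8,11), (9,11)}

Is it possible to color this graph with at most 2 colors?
A valid 2-coloring: color 1: [4, 7, 11]; color 2: [2, 8, 9].
(χ(G) = 2 ≤ 2.)

Yes, G is 2-colorable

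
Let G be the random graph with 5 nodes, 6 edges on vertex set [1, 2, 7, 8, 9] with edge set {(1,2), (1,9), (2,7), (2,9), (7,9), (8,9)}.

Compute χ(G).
χ(G) = 3

Clique number ω(G) = 3 (lower bound: χ ≥ ω).
The clique on [1, 2, 9] has size 3, forcing χ ≥ 3, and the coloring below uses 3 colors, so χ(G) = 3.
A valid 3-coloring: color 1: [9]; color 2: [2, 8]; color 3: [1, 7].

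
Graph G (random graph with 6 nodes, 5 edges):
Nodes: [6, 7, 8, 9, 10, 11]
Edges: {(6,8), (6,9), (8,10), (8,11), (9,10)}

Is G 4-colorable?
A valid 4-coloring: color 1: [7, 8, 9]; color 2: [6, 10, 11].
(χ(G) = 2 ≤ 4.)

Yes, G is 4-colorable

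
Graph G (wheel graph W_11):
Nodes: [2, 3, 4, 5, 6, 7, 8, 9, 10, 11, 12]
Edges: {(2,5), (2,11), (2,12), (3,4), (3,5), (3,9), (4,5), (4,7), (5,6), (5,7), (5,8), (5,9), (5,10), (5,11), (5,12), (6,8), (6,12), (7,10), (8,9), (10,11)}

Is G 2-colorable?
The clique on vertices [2, 5, 11] has size 3 > 2, so it alone needs 3 colors.

No, G is not 2-colorable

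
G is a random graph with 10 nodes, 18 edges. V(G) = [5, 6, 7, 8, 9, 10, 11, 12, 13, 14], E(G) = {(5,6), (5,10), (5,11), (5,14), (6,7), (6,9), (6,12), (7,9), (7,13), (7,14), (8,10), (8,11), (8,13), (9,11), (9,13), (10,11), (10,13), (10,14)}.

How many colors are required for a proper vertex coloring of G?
χ(G) = 3

Clique number ω(G) = 3 (lower bound: χ ≥ ω).
The clique on [6, 7, 9] has size 3, forcing χ ≥ 3, and the coloring below uses 3 colors, so χ(G) = 3.
A valid 3-coloring: color 1: [7, 10, 12]; color 2: [5, 8, 9]; color 3: [6, 11, 13, 14].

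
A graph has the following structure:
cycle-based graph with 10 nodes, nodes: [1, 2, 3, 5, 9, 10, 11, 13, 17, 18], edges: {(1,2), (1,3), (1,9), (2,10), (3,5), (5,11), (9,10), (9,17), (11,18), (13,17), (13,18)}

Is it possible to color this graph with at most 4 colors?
Yes, G is 4-colorable

A valid 4-coloring: color 1: [2, 3, 9, 11, 13]; color 2: [1, 5, 10, 17, 18].
(χ(G) = 2 ≤ 4.)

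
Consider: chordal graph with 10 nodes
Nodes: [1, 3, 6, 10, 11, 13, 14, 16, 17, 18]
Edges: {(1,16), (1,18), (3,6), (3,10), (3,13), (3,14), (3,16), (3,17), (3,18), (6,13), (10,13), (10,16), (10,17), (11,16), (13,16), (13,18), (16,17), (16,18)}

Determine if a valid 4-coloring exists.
A valid 4-coloring: color 1: [1, 3, 11]; color 2: [6, 14, 16]; color 3: [13, 17]; color 4: [10, 18].
(χ(G) = 4 ≤ 4.)

Yes, G is 4-colorable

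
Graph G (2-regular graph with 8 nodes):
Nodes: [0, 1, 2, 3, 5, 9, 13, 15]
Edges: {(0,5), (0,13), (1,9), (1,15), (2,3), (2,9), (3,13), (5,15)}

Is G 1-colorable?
Edge (0,5) forces its endpoints to differ, so 1 color is not enough.

No, G is not 1-colorable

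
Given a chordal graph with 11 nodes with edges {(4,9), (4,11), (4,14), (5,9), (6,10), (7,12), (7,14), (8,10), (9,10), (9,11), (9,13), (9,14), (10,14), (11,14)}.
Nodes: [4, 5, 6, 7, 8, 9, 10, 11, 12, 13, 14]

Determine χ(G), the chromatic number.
Clique number ω(G) = 4 (lower bound: χ ≥ ω).
The clique on [4, 9, 11, 14] has size 4, forcing χ ≥ 4, and the coloring below uses 4 colors, so χ(G) = 4.
A valid 4-coloring: color 1: [6, 7, 8, 9]; color 2: [5, 12, 13, 14]; color 3: [10, 11]; color 4: [4].

χ(G) = 4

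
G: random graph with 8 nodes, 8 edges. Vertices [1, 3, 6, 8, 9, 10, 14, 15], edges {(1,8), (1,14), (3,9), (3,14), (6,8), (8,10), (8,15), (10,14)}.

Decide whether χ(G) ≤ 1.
Edge (1,8) forces its endpoints to differ, so 1 color is not enough.

No, G is not 1-colorable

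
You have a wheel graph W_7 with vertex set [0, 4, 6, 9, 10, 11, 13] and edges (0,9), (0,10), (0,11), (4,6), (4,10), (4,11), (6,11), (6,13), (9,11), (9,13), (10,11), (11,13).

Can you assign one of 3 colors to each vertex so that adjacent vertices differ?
Yes, G is 3-colorable

A valid 3-coloring: color 1: [11]; color 2: [0, 4, 13]; color 3: [6, 9, 10].
(χ(G) = 3 ≤ 3.)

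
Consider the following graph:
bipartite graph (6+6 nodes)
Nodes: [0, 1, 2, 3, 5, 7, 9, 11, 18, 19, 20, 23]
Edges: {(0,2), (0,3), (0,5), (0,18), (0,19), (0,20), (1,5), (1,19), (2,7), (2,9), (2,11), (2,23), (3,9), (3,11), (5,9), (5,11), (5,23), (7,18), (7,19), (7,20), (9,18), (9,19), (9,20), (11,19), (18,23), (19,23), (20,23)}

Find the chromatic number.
Clique number ω(G) = 2 (lower bound: χ ≥ ω).
The graph is bipartite (no odd cycle), so 2 colors suffice: χ(G) = 2.
A valid 2-coloring: color 1: [2, 3, 5, 18, 19, 20]; color 2: [0, 1, 7, 9, 11, 23].

χ(G) = 2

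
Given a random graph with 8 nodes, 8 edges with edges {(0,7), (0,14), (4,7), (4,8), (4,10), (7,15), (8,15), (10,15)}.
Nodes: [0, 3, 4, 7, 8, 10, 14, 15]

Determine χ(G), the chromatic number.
Clique number ω(G) = 2 (lower bound: χ ≥ ω).
The graph is bipartite (no odd cycle), so 2 colors suffice: χ(G) = 2.
A valid 2-coloring: color 1: [0, 3, 4, 15]; color 2: [7, 8, 10, 14].

χ(G) = 2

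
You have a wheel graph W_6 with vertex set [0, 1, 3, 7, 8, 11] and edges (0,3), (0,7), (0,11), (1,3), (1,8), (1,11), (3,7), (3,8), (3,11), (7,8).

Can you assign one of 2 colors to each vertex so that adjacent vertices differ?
The clique on vertices [0, 3, 11] has size 3 > 2, so it alone needs 3 colors.

No, G is not 2-colorable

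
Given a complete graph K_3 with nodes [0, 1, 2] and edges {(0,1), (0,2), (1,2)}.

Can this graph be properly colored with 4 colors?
A valid 4-coloring: color 1: [1]; color 2: [0]; color 3: [2].
(χ(G) = 3 ≤ 4.)

Yes, G is 4-colorable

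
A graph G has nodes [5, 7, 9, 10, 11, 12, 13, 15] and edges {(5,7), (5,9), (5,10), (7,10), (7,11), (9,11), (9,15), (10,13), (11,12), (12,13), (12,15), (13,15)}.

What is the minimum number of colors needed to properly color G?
χ(G) = 3

Clique number ω(G) = 3 (lower bound: χ ≥ ω).
The clique on [5, 7, 10] has size 3, forcing χ ≥ 3, and the coloring below uses 3 colors, so χ(G) = 3.
A valid 3-coloring: color 1: [5, 11, 13]; color 2: [9, 10, 12]; color 3: [7, 15].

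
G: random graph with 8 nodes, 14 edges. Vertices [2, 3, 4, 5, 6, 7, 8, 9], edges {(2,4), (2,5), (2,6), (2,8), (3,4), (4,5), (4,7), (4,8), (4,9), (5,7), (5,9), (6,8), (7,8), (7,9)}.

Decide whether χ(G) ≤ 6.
A valid 6-coloring: color 1: [4, 6]; color 2: [3, 5, 8]; color 3: [2, 7]; color 4: [9].
(χ(G) = 4 ≤ 6.)

Yes, G is 6-colorable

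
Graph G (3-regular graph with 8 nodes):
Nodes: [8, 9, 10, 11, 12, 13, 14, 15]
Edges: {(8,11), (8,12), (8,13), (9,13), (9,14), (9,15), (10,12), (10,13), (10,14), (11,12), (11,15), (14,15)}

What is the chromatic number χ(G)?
χ(G) = 3

Clique number ω(G) = 3 (lower bound: χ ≥ ω).
The clique on [8, 11, 12] has size 3, forcing χ ≥ 3, and the coloring below uses 3 colors, so χ(G) = 3.
A valid 3-coloring: color 1: [8, 9, 10]; color 2: [11, 13, 14]; color 3: [12, 15].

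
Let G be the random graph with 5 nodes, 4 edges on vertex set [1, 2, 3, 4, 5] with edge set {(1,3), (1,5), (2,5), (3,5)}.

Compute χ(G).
χ(G) = 3

Clique number ω(G) = 3 (lower bound: χ ≥ ω).
The clique on [1, 3, 5] has size 3, forcing χ ≥ 3, and the coloring below uses 3 colors, so χ(G) = 3.
A valid 3-coloring: color 1: [4, 5]; color 2: [2, 3]; color 3: [1].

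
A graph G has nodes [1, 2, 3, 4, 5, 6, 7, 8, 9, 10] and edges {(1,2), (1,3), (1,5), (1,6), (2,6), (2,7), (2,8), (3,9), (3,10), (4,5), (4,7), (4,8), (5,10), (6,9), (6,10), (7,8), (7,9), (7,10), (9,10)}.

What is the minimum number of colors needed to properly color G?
χ(G) = 3

Clique number ω(G) = 3 (lower bound: χ ≥ ω).
The clique on [1, 2, 6] has size 3, forcing χ ≥ 3, and the coloring below uses 3 colors, so χ(G) = 3.
A valid 3-coloring: color 1: [3, 5, 6, 7]; color 2: [1, 8, 10]; color 3: [2, 4, 9].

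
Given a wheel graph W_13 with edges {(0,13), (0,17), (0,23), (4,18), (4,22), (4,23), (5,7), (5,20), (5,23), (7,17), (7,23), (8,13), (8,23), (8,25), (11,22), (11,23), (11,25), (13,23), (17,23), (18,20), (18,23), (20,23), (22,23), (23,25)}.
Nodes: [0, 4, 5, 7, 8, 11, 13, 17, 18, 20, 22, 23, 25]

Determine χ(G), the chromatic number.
χ(G) = 3

Clique number ω(G) = 3 (lower bound: χ ≥ ω).
The clique on [0, 17, 23] has size 3, forcing χ ≥ 3, and the coloring below uses 3 colors, so χ(G) = 3.
A valid 3-coloring: color 1: [23]; color 2: [0, 4, 7, 8, 11, 20]; color 3: [5, 13, 17, 18, 22, 25].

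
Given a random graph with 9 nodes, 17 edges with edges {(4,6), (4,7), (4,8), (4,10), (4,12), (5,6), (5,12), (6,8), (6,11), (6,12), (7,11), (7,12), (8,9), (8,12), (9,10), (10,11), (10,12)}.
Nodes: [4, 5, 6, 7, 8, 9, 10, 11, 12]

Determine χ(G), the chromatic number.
Clique number ω(G) = 4 (lower bound: χ ≥ ω).
The clique on [4, 6, 8, 12] has size 4, forcing χ ≥ 4, and the coloring below uses 4 colors, so χ(G) = 4.
A valid 4-coloring: color 1: [9, 11, 12]; color 2: [6, 7, 10]; color 3: [4, 5]; color 4: [8].

χ(G) = 4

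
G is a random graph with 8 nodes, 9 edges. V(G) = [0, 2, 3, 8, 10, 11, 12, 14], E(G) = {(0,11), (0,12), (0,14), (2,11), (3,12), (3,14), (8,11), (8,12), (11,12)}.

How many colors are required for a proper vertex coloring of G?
χ(G) = 3

Clique number ω(G) = 3 (lower bound: χ ≥ ω).
The clique on [0, 11, 12] has size 3, forcing χ ≥ 3, and the coloring below uses 3 colors, so χ(G) = 3.
A valid 3-coloring: color 1: [10, 11, 14]; color 2: [2, 12]; color 3: [0, 3, 8].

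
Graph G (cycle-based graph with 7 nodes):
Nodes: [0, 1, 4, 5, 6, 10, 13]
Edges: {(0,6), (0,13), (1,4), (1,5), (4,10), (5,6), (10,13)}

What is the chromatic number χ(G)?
Clique number ω(G) = 2 (lower bound: χ ≥ ω).
Odd cycle [10, 13, 0, 6, 5, 1, 4] needs 3 colors (χ ≥ 3).
The coloring below uses 3 colors, so χ(G) = 3.
A valid 3-coloring: color 1: [0, 1, 10]; color 2: [4, 6, 13]; color 3: [5].

χ(G) = 3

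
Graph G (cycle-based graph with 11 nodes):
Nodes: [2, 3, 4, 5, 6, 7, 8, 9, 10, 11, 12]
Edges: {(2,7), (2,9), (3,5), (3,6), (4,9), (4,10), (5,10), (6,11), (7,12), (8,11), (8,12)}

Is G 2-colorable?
Odd cycle [8, 11, 6, 3, 5, 10, 4, 9, 2, 7, 12] needs 3 colors (χ ≥ 3).
Hence χ(G) ≥ 3 > 2, so no proper 2-coloring exists.

No, G is not 2-colorable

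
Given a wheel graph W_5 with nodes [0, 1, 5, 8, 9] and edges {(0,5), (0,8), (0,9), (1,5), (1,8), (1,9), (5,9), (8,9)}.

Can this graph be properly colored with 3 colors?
Yes, G is 3-colorable

A valid 3-coloring: color 1: [9]; color 2: [0, 1]; color 3: [5, 8].
(χ(G) = 3 ≤ 3.)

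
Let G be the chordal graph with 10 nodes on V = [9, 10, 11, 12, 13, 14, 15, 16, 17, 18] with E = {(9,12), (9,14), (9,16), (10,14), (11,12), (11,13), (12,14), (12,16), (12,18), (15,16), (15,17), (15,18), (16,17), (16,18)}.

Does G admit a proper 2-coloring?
The clique on vertices [9, 12, 16] has size 3 > 2, so it alone needs 3 colors.

No, G is not 2-colorable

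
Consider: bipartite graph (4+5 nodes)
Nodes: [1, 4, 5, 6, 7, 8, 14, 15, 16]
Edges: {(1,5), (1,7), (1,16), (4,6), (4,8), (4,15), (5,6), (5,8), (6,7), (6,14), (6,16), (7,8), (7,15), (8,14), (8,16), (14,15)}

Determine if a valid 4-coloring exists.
A valid 4-coloring: color 1: [1, 6, 8, 15]; color 2: [4, 5, 7, 14, 16].
(χ(G) = 2 ≤ 4.)

Yes, G is 4-colorable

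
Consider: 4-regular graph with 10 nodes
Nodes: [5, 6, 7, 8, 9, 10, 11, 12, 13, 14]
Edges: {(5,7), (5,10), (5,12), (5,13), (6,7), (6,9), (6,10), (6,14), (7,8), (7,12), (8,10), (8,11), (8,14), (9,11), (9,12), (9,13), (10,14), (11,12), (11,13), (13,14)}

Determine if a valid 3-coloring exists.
A valid 3-coloring: color 1: [7, 10, 11]; color 2: [6, 8, 12, 13]; color 3: [5, 9, 14].
(χ(G) = 3 ≤ 3.)

Yes, G is 3-colorable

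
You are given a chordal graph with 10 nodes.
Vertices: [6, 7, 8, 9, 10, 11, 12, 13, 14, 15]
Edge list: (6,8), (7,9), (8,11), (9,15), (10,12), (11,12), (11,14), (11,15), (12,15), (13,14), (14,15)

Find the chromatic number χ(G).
Clique number ω(G) = 3 (lower bound: χ ≥ ω).
The clique on [11, 12, 15] has size 3, forcing χ ≥ 3, and the coloring below uses 3 colors, so χ(G) = 3.
A valid 3-coloring: color 1: [7, 8, 10, 13, 15]; color 2: [6, 9, 11]; color 3: [12, 14].

χ(G) = 3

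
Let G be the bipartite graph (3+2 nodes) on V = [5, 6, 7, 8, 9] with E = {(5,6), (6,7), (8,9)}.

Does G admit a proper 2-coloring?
Yes, G is 2-colorable

A valid 2-coloring: color 1: [6, 8]; color 2: [5, 7, 9].
(χ(G) = 2 ≤ 2.)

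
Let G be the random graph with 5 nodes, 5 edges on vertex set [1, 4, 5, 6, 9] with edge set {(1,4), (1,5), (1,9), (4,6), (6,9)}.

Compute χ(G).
Clique number ω(G) = 2 (lower bound: χ ≥ ω).
The graph is bipartite (no odd cycle), so 2 colors suffice: χ(G) = 2.
A valid 2-coloring: color 1: [1, 6]; color 2: [4, 5, 9].

χ(G) = 2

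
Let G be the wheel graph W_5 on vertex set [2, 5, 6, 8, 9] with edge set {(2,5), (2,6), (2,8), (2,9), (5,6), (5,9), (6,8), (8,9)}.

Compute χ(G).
χ(G) = 3

Clique number ω(G) = 3 (lower bound: χ ≥ ω).
The clique on [2, 8, 9] has size 3, forcing χ ≥ 3, and the coloring below uses 3 colors, so χ(G) = 3.
A valid 3-coloring: color 1: [2]; color 2: [5, 8]; color 3: [6, 9].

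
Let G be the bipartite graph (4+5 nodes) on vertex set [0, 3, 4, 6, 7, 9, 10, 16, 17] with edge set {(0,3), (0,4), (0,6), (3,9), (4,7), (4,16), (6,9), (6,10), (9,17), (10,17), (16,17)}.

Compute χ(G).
χ(G) = 2

Clique number ω(G) = 2 (lower bound: χ ≥ ω).
The graph is bipartite (no odd cycle), so 2 colors suffice: χ(G) = 2.
A valid 2-coloring: color 1: [3, 4, 6, 17]; color 2: [0, 7, 9, 10, 16].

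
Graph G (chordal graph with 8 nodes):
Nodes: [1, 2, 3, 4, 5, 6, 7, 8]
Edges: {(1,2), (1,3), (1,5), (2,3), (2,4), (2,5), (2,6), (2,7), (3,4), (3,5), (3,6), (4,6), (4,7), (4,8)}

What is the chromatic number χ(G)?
χ(G) = 4

Clique number ω(G) = 4 (lower bound: χ ≥ ω).
The clique on [1, 2, 3, 5] has size 4, forcing χ ≥ 4, and the coloring below uses 4 colors, so χ(G) = 4.
A valid 4-coloring: color 1: [2, 8]; color 2: [3, 7]; color 3: [4, 5]; color 4: [1, 6].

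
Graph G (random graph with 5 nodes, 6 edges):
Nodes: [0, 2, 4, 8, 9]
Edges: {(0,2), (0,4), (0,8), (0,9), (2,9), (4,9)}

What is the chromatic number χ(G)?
χ(G) = 3

Clique number ω(G) = 3 (lower bound: χ ≥ ω).
The clique on [0, 2, 9] has size 3, forcing χ ≥ 3, and the coloring below uses 3 colors, so χ(G) = 3.
A valid 3-coloring: color 1: [0]; color 2: [8, 9]; color 3: [2, 4].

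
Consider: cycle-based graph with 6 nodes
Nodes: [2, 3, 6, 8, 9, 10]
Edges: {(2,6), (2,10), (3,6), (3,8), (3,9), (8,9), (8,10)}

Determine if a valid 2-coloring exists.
The clique on vertices [3, 8, 9] has size 3 > 2, so it alone needs 3 colors.

No, G is not 2-colorable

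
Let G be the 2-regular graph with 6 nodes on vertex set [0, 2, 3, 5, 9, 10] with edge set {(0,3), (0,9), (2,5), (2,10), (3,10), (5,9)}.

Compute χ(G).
Clique number ω(G) = 2 (lower bound: χ ≥ ω).
The graph is bipartite (no odd cycle), so 2 colors suffice: χ(G) = 2.
A valid 2-coloring: color 1: [2, 3, 9]; color 2: [0, 5, 10].

χ(G) = 2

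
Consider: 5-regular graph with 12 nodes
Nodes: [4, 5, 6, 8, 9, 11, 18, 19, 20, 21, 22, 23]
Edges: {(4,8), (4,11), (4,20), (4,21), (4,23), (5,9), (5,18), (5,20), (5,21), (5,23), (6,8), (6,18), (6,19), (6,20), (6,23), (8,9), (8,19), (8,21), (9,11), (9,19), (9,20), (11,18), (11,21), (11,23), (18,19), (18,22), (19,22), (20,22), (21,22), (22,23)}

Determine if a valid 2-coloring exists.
The clique on vertices [4, 8, 21] has size 3 > 2, so it alone needs 3 colors.

No, G is not 2-colorable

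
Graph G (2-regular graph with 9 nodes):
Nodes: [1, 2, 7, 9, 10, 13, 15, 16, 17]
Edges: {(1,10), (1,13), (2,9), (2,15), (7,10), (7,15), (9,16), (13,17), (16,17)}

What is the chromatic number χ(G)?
χ(G) = 3

Clique number ω(G) = 2 (lower bound: χ ≥ ω).
Odd cycle [16, 17, 13, 1, 10, 7, 15, 2, 9] needs 3 colors (χ ≥ 3).
The coloring below uses 3 colors, so χ(G) = 3.
A valid 3-coloring: color 1: [1, 2, 7, 16]; color 2: [9, 10, 15, 17]; color 3: [13].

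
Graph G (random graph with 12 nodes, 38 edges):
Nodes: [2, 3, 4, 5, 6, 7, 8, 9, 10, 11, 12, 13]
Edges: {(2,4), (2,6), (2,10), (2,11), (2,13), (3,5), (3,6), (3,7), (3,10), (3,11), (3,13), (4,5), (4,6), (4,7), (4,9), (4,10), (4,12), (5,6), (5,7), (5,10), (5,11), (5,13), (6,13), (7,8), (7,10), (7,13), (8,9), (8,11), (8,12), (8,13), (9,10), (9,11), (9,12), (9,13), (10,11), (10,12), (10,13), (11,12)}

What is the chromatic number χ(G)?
Clique number ω(G) = 5 (lower bound: χ ≥ ω).
The clique on [3, 5, 7, 10, 13] has size 5, forcing χ ≥ 5, and the coloring below uses 5 colors, so χ(G) = 5.
A valid 5-coloring: color 1: [6, 8, 10]; color 2: [4, 11, 13]; color 3: [2, 5, 12]; color 4: [3, 9]; color 5: [7].

χ(G) = 5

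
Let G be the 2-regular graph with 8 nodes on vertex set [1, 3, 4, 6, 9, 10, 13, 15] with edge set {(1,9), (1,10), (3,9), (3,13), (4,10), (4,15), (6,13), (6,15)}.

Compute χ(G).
χ(G) = 2

Clique number ω(G) = 2 (lower bound: χ ≥ ω).
The graph is bipartite (no odd cycle), so 2 colors suffice: χ(G) = 2.
A valid 2-coloring: color 1: [9, 10, 13, 15]; color 2: [1, 3, 4, 6].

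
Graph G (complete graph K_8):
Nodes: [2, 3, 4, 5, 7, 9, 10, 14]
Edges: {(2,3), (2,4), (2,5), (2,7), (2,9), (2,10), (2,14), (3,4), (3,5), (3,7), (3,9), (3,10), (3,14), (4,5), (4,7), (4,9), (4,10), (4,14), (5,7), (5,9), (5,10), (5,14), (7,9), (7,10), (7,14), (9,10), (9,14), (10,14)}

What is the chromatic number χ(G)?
Clique number ω(G) = 8 (lower bound: χ ≥ ω).
The clique on [2, 3, 4, 5, 7, 9, 10, 14] has size 8, forcing χ ≥ 8, and the coloring below uses 8 colors, so χ(G) = 8.
A valid 8-coloring: color 1: [14]; color 2: [7]; color 3: [9]; color 4: [4]; color 5: [3]; color 6: [2]; color 7: [10]; color 8: [5].

χ(G) = 8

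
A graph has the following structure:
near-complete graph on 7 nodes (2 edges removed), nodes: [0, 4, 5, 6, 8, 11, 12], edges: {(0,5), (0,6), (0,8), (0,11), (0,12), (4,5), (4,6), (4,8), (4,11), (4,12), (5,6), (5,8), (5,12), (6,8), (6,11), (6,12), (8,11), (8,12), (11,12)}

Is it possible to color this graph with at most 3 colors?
The clique on vertices [0, 6, 8, 11, 12] has size 5 > 3, so it alone needs 5 colors.

No, G is not 3-colorable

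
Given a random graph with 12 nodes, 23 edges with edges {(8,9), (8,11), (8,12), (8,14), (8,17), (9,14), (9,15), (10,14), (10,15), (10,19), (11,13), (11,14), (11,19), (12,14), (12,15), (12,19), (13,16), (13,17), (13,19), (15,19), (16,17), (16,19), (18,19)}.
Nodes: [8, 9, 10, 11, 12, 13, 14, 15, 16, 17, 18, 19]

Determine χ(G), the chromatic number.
χ(G) = 3

Clique number ω(G) = 3 (lower bound: χ ≥ ω).
The clique on [8, 9, 14] has size 3, forcing χ ≥ 3, and the coloring below uses 3 colors, so χ(G) = 3.
A valid 3-coloring: color 1: [14, 17, 19]; color 2: [8, 13, 15, 18]; color 3: [9, 10, 11, 12, 16].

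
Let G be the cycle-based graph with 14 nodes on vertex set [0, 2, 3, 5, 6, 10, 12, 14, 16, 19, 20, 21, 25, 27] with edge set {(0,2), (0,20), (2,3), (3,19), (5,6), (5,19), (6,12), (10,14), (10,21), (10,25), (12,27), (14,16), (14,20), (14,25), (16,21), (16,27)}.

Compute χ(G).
Clique number ω(G) = 3 (lower bound: χ ≥ ω).
The clique on [10, 14, 25] has size 3, forcing χ ≥ 3, and the coloring below uses 3 colors, so χ(G) = 3.
A valid 3-coloring: color 1: [0, 3, 5, 12, 14, 21]; color 2: [2, 6, 10, 16, 19, 20]; color 3: [25, 27].

χ(G) = 3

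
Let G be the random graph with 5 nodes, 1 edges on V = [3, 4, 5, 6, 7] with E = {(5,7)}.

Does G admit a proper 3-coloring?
A valid 3-coloring: color 1: [3, 4, 5, 6]; color 2: [7].
(χ(G) = 2 ≤ 3.)

Yes, G is 3-colorable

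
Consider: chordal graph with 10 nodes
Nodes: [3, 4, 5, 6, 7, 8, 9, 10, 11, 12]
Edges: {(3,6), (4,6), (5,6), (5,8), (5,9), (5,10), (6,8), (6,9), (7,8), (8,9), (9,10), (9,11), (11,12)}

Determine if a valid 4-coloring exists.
A valid 4-coloring: color 1: [3, 4, 7, 9, 12]; color 2: [6, 10, 11]; color 3: [8]; color 4: [5].
(χ(G) = 4 ≤ 4.)

Yes, G is 4-colorable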